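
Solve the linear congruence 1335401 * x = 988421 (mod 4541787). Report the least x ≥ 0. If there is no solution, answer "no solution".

2495686

First find gcd(1335401, 4541787):
4541787 = 3·1335401 + 535584
1335401 = 2·535584 + 264233
535584 = 2·264233 + 7118
264233 = 37·7118 + 867
7118 = 8·867 + 182
867 = 4·182 + 139
182 = 1·139 + 43
139 = 3·43 + 10
43 = 4·10 + 3
10 = 3·3 + 1
3 = 3·1 + 0
gcd = 1, so a unique solution mod 4541787 exists.
Back-substitute for the Bézout coefficients:
1 = 10 − 3·3
1 = −3·43 + 13·10
1 = 13·139 − 42·43
1 = −42·182 + 55·139
1 = 55·867 − 262·182
1 = −262·7118 + 2151·867
1 = 2151·264233 − 79849·7118
1 = −79849·535584 + 161849·264233
1 = 161849·1335401 − 403547·535584
1 = −403547·4541787 + 1372490·1335401
So 1335401·(1372490) ≡ 1 (mod 4541787), giving 1335401⁻¹ ≡ 1372490.
x ≡ 1335401⁻¹·988421 ≡ 1372490·988421 ≡ 2495686 (mod 4541787).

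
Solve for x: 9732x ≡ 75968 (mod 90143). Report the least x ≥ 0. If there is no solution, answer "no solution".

37095

First find gcd(9732, 90143):
90143 = 9·9732 + 2555
9732 = 3·2555 + 2067
2555 = 1·2067 + 488
2067 = 4·488 + 115
488 = 4·115 + 28
115 = 4·28 + 3
28 = 9·3 + 1
3 = 3·1 + 0
gcd = 1, so a unique solution mod 90143 exists.
Back-substitute for the Bézout coefficients:
1 = 28 − 9·3
1 = −9·115 + 37·28
1 = 37·488 − 157·115
1 = −157·2067 + 665·488
1 = 665·2555 − 822·2067
1 = −822·9732 + 3131·2555
1 = 3131·90143 − 29001·9732
So 9732·(-29001) ≡ 1 (mod 90143), giving 9732⁻¹ ≡ 61142.
x ≡ 9732⁻¹·75968 ≡ 61142·75968 ≡ 37095 (mod 90143).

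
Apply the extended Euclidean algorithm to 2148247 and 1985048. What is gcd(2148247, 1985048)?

Euclidean algorithm:
2148247 = 1·1985048 + 163199
1985048 = 12·163199 + 26660
163199 = 6·26660 + 3239
26660 = 8·3239 + 748
3239 = 4·748 + 247
748 = 3·247 + 7
247 = 35·7 + 2
7 = 3·2 + 1
2 = 2·1 + 0
gcd(2148247, 1985048) = 1.
Express as a combination:
1 = 7 − 3·2
1 = −3·247 + 106·7
1 = 106·748 − 321·247
1 = −321·3239 + 1390·748
1 = 1390·26660 − 11441·3239
1 = −11441·163199 + 70036·26660
1 = 70036·1985048 − 851873·163199
1 = −851873·2148247 + 921909·1985048
So 1 = (-851873)·2148247 + (921909)·1985048.

1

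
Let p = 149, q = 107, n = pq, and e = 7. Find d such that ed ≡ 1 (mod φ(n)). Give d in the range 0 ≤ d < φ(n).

φ(n) = (p−1)(q−1) = 148·106 = 15688.
Need d with 7·d ≡ 1 (mod 15688). Apply the extended Euclidean algorithm:
15688 = 2241×7 + 1
7 = 7×1 + 0
Back-substitute:
1 = 15688 − 2241·7
So 7·(-2241) ≡ 1 (mod 15688), hence d ≡ -2241 ≡ 13447 (mod 15688).

13447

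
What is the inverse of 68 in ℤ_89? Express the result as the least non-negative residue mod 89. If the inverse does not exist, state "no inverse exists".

gcd(89, 68) by repeated division:
89 = 1·68 + 21
68 = 3·21 + 5
21 = 4·5 + 1
5 = 5·1 + 0
gcd = 1, so the inverse exists. Back-substitute:
1 = 21 − 4·5
1 = −4·68 + 13·21
1 = 13·89 − 17·68
Thus 68·(-17) ≡ 1 (mod 89); reducing, -17 mod 89 = 72.

72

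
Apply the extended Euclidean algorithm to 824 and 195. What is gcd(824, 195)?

1

Repeated division:
824 = 4*195 + 44
195 = 4*44 + 19
44 = 2*19 + 6
19 = 3*6 + 1
6 = 6*1 + 0
gcd(824, 195) = 1.
Back-substituting:
1 = 19 − 3·6
1 = −3·44 + 7·19
1 = 7·195 − 31·44
1 = −31·824 + 131·195
So 1 = (-31)·824 + (131)·195.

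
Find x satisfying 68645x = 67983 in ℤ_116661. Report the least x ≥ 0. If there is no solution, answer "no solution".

First find gcd(68645, 116661):
116661 = 1·68645 + 48016
68645 = 1·48016 + 20629
48016 = 2·20629 + 6758
20629 = 3·6758 + 355
6758 = 19·355 + 13
355 = 27·13 + 4
13 = 3·4 + 1
4 = 4·1 + 0
gcd = 1, so a unique solution mod 116661 exists.
Back-substitute for the Bézout coefficients:
1 = 13 − 3·4
1 = −3·355 + 82·13
1 = 82·6758 − 1561·355
1 = −1561·20629 + 4765·6758
1 = 4765·48016 − 11091·20629
1 = −11091·68645 + 15856·48016
1 = 15856·116661 − 26947·68645
So 68645·(-26947) ≡ 1 (mod 116661), giving 68645⁻¹ ≡ 89714.
x ≡ 68645⁻¹·67983 ≡ 89714·67983 ≡ 106443 (mod 116661).

106443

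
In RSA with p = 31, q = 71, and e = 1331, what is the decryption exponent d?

71

φ(n) = (p−1)(q−1) = 30·70 = 2100.
Need d with 1331·d ≡ 1 (mod 2100). Apply the extended Euclidean algorithm:
2100 = 1×1331 + 769
1331 = 1×769 + 562
769 = 1×562 + 207
562 = 2×207 + 148
207 = 1×148 + 59
148 = 2×59 + 30
59 = 1×30 + 29
30 = 1×29 + 1
29 = 29×1 + 0
Back-substitute:
1 = 30 − 29
1 = −59 + 2·30
1 = 2·148 − 5·59
1 = −5·207 + 7·148
1 = 7·562 − 19·207
1 = −19·769 + 26·562
1 = 26·1331 − 45·769
1 = −45·2100 + 71·1331
So 1331·71 ≡ 1 (mod 2100), hence d = 71.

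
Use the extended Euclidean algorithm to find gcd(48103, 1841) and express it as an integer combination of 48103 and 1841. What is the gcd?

Euclidean algorithm:
48103 = 26·1841 + 237
1841 = 7·237 + 182
237 = 1·182 + 55
182 = 3·55 + 17
55 = 3·17 + 4
17 = 4·4 + 1
4 = 4·1 + 0
gcd(48103, 1841) = 1.
Working backward:
1 = 17 − 4·4
1 = −4·55 + 13·17
1 = 13·182 − 43·55
1 = −43·237 + 56·182
1 = 56·1841 − 435·237
1 = −435·48103 + 11366·1841
So 1 = (-435)·48103 + (11366)·1841.

1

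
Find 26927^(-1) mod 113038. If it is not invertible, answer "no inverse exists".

Extended Euclidean algorithm:
113038 = 4×26927 + 5330
26927 = 5×5330 + 277
5330 = 19×277 + 67
277 = 4×67 + 9
67 = 7×9 + 4
9 = 2×4 + 1
4 = 4×1 + 0
Since gcd(26927, 113038) = 1, back-substitute to write 1 as a combination:
1 = 9 − 2·4
1 = −2·67 + 15·9
1 = 15·277 − 62·67
1 = −62·5330 + 1193·277
1 = 1193·26927 − 6027·5330
1 = −6027·113038 + 25301·26927
So 26927·25301 ≡ 1 (mod 113038).

25301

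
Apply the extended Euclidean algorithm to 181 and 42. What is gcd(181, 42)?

Apply Euclid's algorithm to 181 and 42:
181 = 4·42 + 13
42 = 3·13 + 3
13 = 4·3 + 1
3 = 3·1 + 0
gcd(181, 42) = 1.
Working backward:
1 = 13 − 4·3
1 = −4·42 + 13·13
1 = 13·181 − 56·42
So 1 = (13)·181 + (-56)·42.

1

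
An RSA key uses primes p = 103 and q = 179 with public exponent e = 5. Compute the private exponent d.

φ(n) = (p−1)(q−1) = 102·178 = 18156.
Need d with 5·d ≡ 1 (mod 18156). Apply the extended Euclidean algorithm:
18156 = 3631×5 + 1
5 = 5×1 + 0
Back-substitute:
1 = 18156 − 3631·5
So 5·(-3631) ≡ 1 (mod 18156), hence d ≡ -3631 ≡ 14525 (mod 18156).

14525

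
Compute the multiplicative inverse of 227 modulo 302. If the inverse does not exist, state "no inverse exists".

153

gcd(302, 227) by repeated division:
302 = 1*227 + 75
227 = 3*75 + 2
75 = 37*2 + 1
2 = 2*1 + 0
Since gcd(227, 302) = 1, back-substitute to write 1 as a combination:
1 = 75 − 37·2
1 = −37·227 + 112·75
1 = 112·302 − 149·227
Thus 227·(-149) ≡ 1 (mod 302); reducing, -149 mod 302 = 153.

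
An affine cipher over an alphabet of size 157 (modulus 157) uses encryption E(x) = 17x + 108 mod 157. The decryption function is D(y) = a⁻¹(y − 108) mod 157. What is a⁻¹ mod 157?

Apply the Euclidean algorithm to 157 and 17:
157 = 9·17 + 4
17 = 4·4 + 1
4 = 4·1 + 0
gcd = 1, so the inverse exists. Back-substitute:
1 = 17 − 4·4
1 = −4·157 + 37·17
So 17·37 ≡ 1 (mod 157).

37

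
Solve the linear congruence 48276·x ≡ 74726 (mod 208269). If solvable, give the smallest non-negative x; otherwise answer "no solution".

no solution

gcd(48276, 208269):
208269 = 4×48276 + 15165
48276 = 3×15165 + 2781
15165 = 5×2781 + 1260
2781 = 2×1260 + 261
1260 = 4×261 + 216
261 = 1×216 + 45
216 = 4×45 + 36
45 = 1×36 + 9
36 = 4×9 + 0
gcd = 9, but 9 ∤ 74726, so the congruence has no solution.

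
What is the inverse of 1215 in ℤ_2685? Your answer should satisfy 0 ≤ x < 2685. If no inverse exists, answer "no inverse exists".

Euclidean algorithm on 2685, 1215:
2685 = 2·1215 + 255
1215 = 4·255 + 195
255 = 1·195 + 60
195 = 3·60 + 15
60 = 4·15 + 0
gcd(1215, 2685) = 15 ≠ 1, so 1215 has no multiplicative inverse modulo 2685.

no inverse exists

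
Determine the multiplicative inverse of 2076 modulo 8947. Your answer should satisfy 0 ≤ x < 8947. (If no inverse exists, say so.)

Run Euclid on (8947, 2076):
8947 = 4×2076 + 643
2076 = 3×643 + 147
643 = 4×147 + 55
147 = 2×55 + 37
55 = 1×37 + 18
37 = 2×18 + 1
18 = 18×1 + 0
The gcd is 1. Working backward:
1 = 37 − 2·18
1 = −2·55 + 3·37
1 = 3·147 − 8·55
1 = −8·643 + 35·147
1 = 35·2076 − 113·643
1 = −113·8947 + 487·2076
So 2076·487 ≡ 1 (mod 8947).

487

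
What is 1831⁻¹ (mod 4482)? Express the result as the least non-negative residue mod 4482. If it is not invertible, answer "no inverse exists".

gcd(4482, 1831) by repeated division:
4482 = 2*1831 + 820
1831 = 2*820 + 191
820 = 4*191 + 56
191 = 3*56 + 23
56 = 2*23 + 10
23 = 2*10 + 3
10 = 3*3 + 1
3 = 3*1 + 0
Since gcd(1831, 4482) = 1, back-substitute to write 1 as a combination:
1 = 10 − 3·3
1 = −3·23 + 7·10
1 = 7·56 − 17·23
1 = −17·191 + 58·56
1 = 58·820 − 249·191
1 = −249·1831 + 556·820
1 = 556·4482 − 1361·1831
Thus 1831·(-1361) ≡ 1 (mod 4482); reducing, -1361 mod 4482 = 3121.

3121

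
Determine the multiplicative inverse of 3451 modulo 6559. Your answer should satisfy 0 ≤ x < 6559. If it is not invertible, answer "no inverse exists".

no inverse exists

Compute gcd(3451, 6559):
6559 = 1·3451 + 3108
3451 = 1·3108 + 343
3108 = 9·343 + 21
343 = 16·21 + 7
21 = 3·7 + 0
The gcd is 7, not 1, hence no inverse exists.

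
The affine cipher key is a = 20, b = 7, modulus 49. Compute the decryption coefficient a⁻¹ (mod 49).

27

Apply the Euclidean algorithm to 49 and 20:
49 = 2×20 + 9
20 = 2×9 + 2
9 = 4×2 + 1
2 = 2×1 + 0
gcd = 1, so the inverse exists. Back-substitute:
1 = 9 − 4·2
1 = −4·20 + 9·9
1 = 9·49 − 22·20
Thus 20·(-22) ≡ 1 (mod 49); reducing, -22 mod 49 = 27.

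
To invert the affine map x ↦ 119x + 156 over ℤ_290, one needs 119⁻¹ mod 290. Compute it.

Extended Euclidean algorithm:
290 = 2·119 + 52
119 = 2·52 + 15
52 = 3·15 + 7
15 = 2·7 + 1
7 = 7·1 + 0
The gcd is 1. Working backward:
1 = 15 − 2·7
1 = −2·52 + 7·15
1 = 7·119 − 16·52
1 = −16·290 + 39·119
So 119·39 ≡ 1 (mod 290).

39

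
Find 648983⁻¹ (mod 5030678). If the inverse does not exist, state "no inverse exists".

Apply the Euclidean algorithm to 5030678 and 648983:
5030678 = 7×648983 + 487797
648983 = 1×487797 + 161186
487797 = 3×161186 + 4239
161186 = 38×4239 + 104
4239 = 40×104 + 79
104 = 1×79 + 25
79 = 3×25 + 4
25 = 6×4 + 1
4 = 4×1 + 0
The gcd is 1. Working backward:
1 = 25 − 6·4
1 = −6·79 + 19·25
1 = 19·104 − 25·79
1 = −25·4239 + 1019·104
1 = 1019·161186 − 38747·4239
1 = −38747·487797 + 117260·161186
1 = 117260·648983 − 156007·487797
1 = −156007·5030678 + 1209309·648983
So 648983·1209309 ≡ 1 (mod 5030678).

1209309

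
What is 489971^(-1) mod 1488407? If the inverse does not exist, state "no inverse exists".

Run Euclid on (1488407, 489971):
1488407 = 3·489971 + 18494
489971 = 26·18494 + 9127
18494 = 2·9127 + 240
9127 = 38·240 + 7
240 = 34·7 + 2
7 = 3·2 + 1
2 = 2·1 + 0
The gcd is 1. Working backward:
1 = 7 − 3·2
1 = −3·240 + 103·7
1 = 103·9127 − 3917·240
1 = −3917·18494 + 7937·9127
1 = 7937·489971 − 210279·18494
1 = −210279·1488407 + 638774·489971
So 489971·638774 ≡ 1 (mod 1488407).

638774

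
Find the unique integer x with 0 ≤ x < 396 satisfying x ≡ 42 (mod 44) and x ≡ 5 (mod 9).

86

Write x = 42 + 44·k. Then 44·k ≡ 5 − 42 ≡ 8 (mod 9).
Need 44⁻¹ mod 9. Extended Euclid on (9, 8):
9 = 1×8 + 1
8 = 8×1 + 0
Back-substitute:
1 = 9 − 8
44⁻¹ ≡ 8 (mod 9), so k ≡ 8·8 ≡ 1 (mod 9).
x = 42 + 44·1 = 86.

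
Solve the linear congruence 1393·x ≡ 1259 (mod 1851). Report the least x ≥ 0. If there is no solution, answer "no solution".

First find gcd(1393, 1851):
1851 = 1*1393 + 458
1393 = 3*458 + 19
458 = 24*19 + 2
19 = 9*2 + 1
2 = 2*1 + 0
gcd = 1, so a unique solution mod 1851 exists.
Back-substitute for the Bézout coefficients:
1 = 19 − 9·2
1 = −9·458 + 217·19
1 = 217·1393 − 660·458
1 = −660·1851 + 877·1393
So 1393·(877) ≡ 1 (mod 1851), giving 1393⁻¹ ≡ 877.
x ≡ 1393⁻¹·1259 ≡ 877·1259 ≡ 947 (mod 1851).

947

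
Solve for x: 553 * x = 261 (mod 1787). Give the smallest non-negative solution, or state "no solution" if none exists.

1739

First find gcd(553, 1787):
1787 = 3·553 + 128
553 = 4·128 + 41
128 = 3·41 + 5
41 = 8·5 + 1
5 = 5·1 + 0
gcd = 1, so a unique solution mod 1787 exists.
Back-substitute for the Bézout coefficients:
1 = 41 − 8·5
1 = −8·128 + 25·41
1 = 25·553 − 108·128
1 = −108·1787 + 349·553
So 553·(349) ≡ 1 (mod 1787), giving 553⁻¹ ≡ 349.
x ≡ 553⁻¹·261 ≡ 349·261 ≡ 1739 (mod 1787).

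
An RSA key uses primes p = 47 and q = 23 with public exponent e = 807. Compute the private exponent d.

311

φ(n) = (p−1)(q−1) = 46·22 = 1012.
Need d with 807·d ≡ 1 (mod 1012). Apply the extended Euclidean algorithm:
1012 = 1*807 + 205
807 = 3*205 + 192
205 = 1*192 + 13
192 = 14*13 + 10
13 = 1*10 + 3
10 = 3*3 + 1
3 = 3*1 + 0
Back-substitute:
1 = 10 − 3·3
1 = −3·13 + 4·10
1 = 4·192 − 59·13
1 = −59·205 + 63·192
1 = 63·807 − 248·205
1 = −248·1012 + 311·807
So 807·311 ≡ 1 (mod 1012), hence d = 311.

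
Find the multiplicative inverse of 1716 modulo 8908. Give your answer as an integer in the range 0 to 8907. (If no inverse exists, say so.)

Euclidean algorithm on 8908, 1716:
8908 = 5×1716 + 328
1716 = 5×328 + 76
328 = 4×76 + 24
76 = 3×24 + 4
24 = 6×4 + 0
gcd(1716, 8908) = 4 ≠ 1, so 1716 has no multiplicative inverse modulo 8908.

no inverse exists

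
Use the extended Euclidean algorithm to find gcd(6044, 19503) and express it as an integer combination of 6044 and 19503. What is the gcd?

Apply Euclid's algorithm to 19503 and 6044:
19503 = 3×6044 + 1371
6044 = 4×1371 + 560
1371 = 2×560 + 251
560 = 2×251 + 58
251 = 4×58 + 19
58 = 3×19 + 1
19 = 19×1 + 0
gcd(6044, 19503) = 1.
Working backward:
1 = 58 − 3·19
1 = −3·251 + 13·58
1 = 13·560 − 29·251
1 = −29·1371 + 71·560
1 = 71·6044 − 313·1371
1 = −313·19503 + 1010·6044
So 1 = (-313)·19503 + (1010)·6044.

1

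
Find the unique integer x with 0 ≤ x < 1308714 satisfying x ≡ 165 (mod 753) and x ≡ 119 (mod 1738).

914307

Write x = 165 + 753·k. Then 753·k ≡ 119 − 165 ≡ 1692 (mod 1738).
Need 753⁻¹ mod 1738. Extended Euclid on (1738, 753):
1738 = 2×753 + 232
753 = 3×232 + 57
232 = 4×57 + 4
57 = 14×4 + 1
4 = 4×1 + 0
Back-substitute:
1 = 57 − 14·4
1 = −14·232 + 57·57
1 = 57·753 − 185·232
1 = −185·1738 + 427·753
753⁻¹ ≡ 427 (mod 1738), so k ≡ 427·1692 ≡ 1214 (mod 1738).
x = 165 + 753·1214 = 914307.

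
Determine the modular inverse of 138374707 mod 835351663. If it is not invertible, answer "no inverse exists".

583227056

Extended Euclidean algorithm:
835351663 = 6×138374707 + 5103421
138374707 = 27×5103421 + 582340
5103421 = 8×582340 + 444701
582340 = 1×444701 + 137639
444701 = 3×137639 + 31784
137639 = 4×31784 + 10503
31784 = 3×10503 + 275
10503 = 38×275 + 53
275 = 5×53 + 10
53 = 5×10 + 3
10 = 3×3 + 1
3 = 3×1 + 0
The gcd is 1. Working backward:
1 = 10 − 3·3
1 = −3·53 + 16·10
1 = 16·275 − 83·53
1 = −83·10503 + 3170·275
1 = 3170·31784 − 9593·10503
1 = −9593·137639 + 41542·31784
1 = 41542·444701 − 134219·137639
1 = −134219·582340 + 175761·444701
1 = 175761·5103421 − 1540307·582340
1 = −1540307·138374707 + 41764050·5103421
1 = 41764050·835351663 − 252124607·138374707
Thus 138374707·(-252124607) ≡ 1 (mod 835351663); reducing, -252124607 mod 835351663 = 583227056.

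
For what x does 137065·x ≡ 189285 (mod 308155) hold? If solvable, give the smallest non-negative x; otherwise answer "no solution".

First find gcd(137065, 308155):
308155 = 2×137065 + 34025
137065 = 4×34025 + 965
34025 = 35×965 + 250
965 = 3×250 + 215
250 = 1×215 + 35
215 = 6×35 + 5
35 = 7×5 + 0
gcd = 5 and 5 | 189285, so solutions exist. Divide through by 5: 27413x ≡ 37857 (mod 61631).
Now find 27413⁻¹ mod 61631:
61631 = 2×27413 + 6805
27413 = 4×6805 + 193
6805 = 35×193 + 50
193 = 3×50 + 43
50 = 1×43 + 7
43 = 6×7 + 1
7 = 7×1 + 0
Back-substitute:
1 = 43 − 6·7
1 = −6·50 + 7·43
1 = 7·193 − 27·50
1 = −27·6805 + 952·193
1 = 952·27413 − 3835·6805
1 = −3835·61631 + 8622·27413
So 27413⁻¹ ≡ 8622 (mod 61631).
Then x ≡ 8622·37857 ≡ 5278 (mod 61631); the smallest non-negative solution is x = 5278.

5278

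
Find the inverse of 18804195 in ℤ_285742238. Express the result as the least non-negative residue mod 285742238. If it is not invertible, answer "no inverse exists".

276533407

Extended Euclidean algorithm:
285742238 = 15*18804195 + 3679313
18804195 = 5*3679313 + 407630
3679313 = 9*407630 + 10643
407630 = 38*10643 + 3196
10643 = 3*3196 + 1055
3196 = 3*1055 + 31
1055 = 34*31 + 1
31 = 31*1 + 0
Since gcd(18804195, 285742238) = 1, back-substitute to write 1 as a combination:
1 = 1055 − 34·31
1 = −34·3196 + 103·1055
1 = 103·10643 − 343·3196
1 = −343·407630 + 13137·10643
1 = 13137·3679313 − 118576·407630
1 = −118576·18804195 + 606017·3679313
1 = 606017·285742238 − 9208831·18804195
Hence 18804195⁻¹ ≡ -9208831 ≡ 276533407 (mod 285742238).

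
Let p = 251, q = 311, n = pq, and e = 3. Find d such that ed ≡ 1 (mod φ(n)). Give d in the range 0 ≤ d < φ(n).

51667

φ(n) = (p−1)(q−1) = 250·310 = 77500.
Need d with 3·d ≡ 1 (mod 77500). Apply the extended Euclidean algorithm:
77500 = 25833*3 + 1
3 = 3*1 + 0
Back-substitute:
1 = 77500 − 25833·3
So 3·(-25833) ≡ 1 (mod 77500), hence d ≡ -25833 ≡ 51667 (mod 77500).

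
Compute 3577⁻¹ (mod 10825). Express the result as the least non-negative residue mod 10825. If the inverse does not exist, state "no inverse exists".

2188

Apply the Euclidean algorithm to 10825 and 3577:
10825 = 3×3577 + 94
3577 = 38×94 + 5
94 = 18×5 + 4
5 = 1×4 + 1
4 = 4×1 + 0
Since gcd(3577, 10825) = 1, back-substitute to write 1 as a combination:
1 = 5 − 4
1 = −94 + 19·5
1 = 19·3577 − 723·94
1 = −723·10825 + 2188·3577
So 3577·2188 ≡ 1 (mod 10825).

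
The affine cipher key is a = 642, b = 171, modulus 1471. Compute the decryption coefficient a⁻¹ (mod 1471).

Apply the Euclidean algorithm to 1471 and 642:
1471 = 2·642 + 187
642 = 3·187 + 81
187 = 2·81 + 25
81 = 3·25 + 6
25 = 4·6 + 1
6 = 6·1 + 0
The gcd is 1. Working backward:
1 = 25 − 4·6
1 = −4·81 + 13·25
1 = 13·187 − 30·81
1 = −30·642 + 103·187
1 = 103·1471 − 236·642
Thus 642·(-236) ≡ 1 (mod 1471); reducing, -236 mod 1471 = 1235.

1235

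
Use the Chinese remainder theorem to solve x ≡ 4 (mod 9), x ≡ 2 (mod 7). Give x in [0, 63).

Write x = 4 + 9·k. Then 9·k ≡ 2 − 4 ≡ 5 (mod 7).
Need 9⁻¹ mod 7. Extended Euclid on (7, 2):
7 = 3*2 + 1
2 = 2*1 + 0
Back-substitute:
1 = 7 − 3·2
9⁻¹ ≡ 4 (mod 7), so k ≡ 4·5 ≡ 6 (mod 7).
x = 4 + 9·6 = 58.

58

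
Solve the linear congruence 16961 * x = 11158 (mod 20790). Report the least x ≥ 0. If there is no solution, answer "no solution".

First find gcd(16961, 20790):
20790 = 1·16961 + 3829
16961 = 4·3829 + 1645
3829 = 2·1645 + 539
1645 = 3·539 + 28
539 = 19·28 + 7
28 = 4·7 + 0
gcd = 7 and 7 | 11158, so solutions exist. Divide through by 7: 2423x ≡ 1594 (mod 2970).
Now find 2423⁻¹ mod 2970:
2970 = 1×2423 + 547
2423 = 4×547 + 235
547 = 2×235 + 77
235 = 3×77 + 4
77 = 19×4 + 1
4 = 4×1 + 0
Back-substitute:
1 = 77 − 19·4
1 = −19·235 + 58·77
1 = 58·547 − 135·235
1 = −135·2423 + 598·547
1 = 598·2970 − 733·2423
So 2423·(-733) ≡ 1 (mod 2970), i.e. 2423⁻¹ ≡ 2237.
Then x ≡ 2237·1594 ≡ 1778 (mod 2970); the smallest non-negative solution is x = 1778.

1778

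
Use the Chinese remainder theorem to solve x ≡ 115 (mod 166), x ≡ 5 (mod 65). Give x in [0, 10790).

Write x = 115 + 166·k. Then 166·k ≡ 5 − 115 ≡ 20 (mod 65).
Need 166⁻¹ mod 65. Extended Euclid on (65, 36):
65 = 1*36 + 29
36 = 1*29 + 7
29 = 4*7 + 1
7 = 7*1 + 0
Back-substitute:
1 = 29 − 4·7
1 = −4·36 + 5·29
1 = 5·65 − 9·36
166⁻¹ ≡ 56 (mod 65), so k ≡ 56·20 ≡ 15 (mod 65).
x = 115 + 166·15 = 2605.

2605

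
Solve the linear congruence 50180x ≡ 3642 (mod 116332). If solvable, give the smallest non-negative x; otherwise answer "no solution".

no solution

gcd(50180, 116332):
116332 = 2·50180 + 15972
50180 = 3·15972 + 2264
15972 = 7·2264 + 124
2264 = 18·124 + 32
124 = 3·32 + 28
32 = 1·28 + 4
28 = 7·4 + 0
gcd = 4, but 4 ∤ 3642, so the congruence has no solution.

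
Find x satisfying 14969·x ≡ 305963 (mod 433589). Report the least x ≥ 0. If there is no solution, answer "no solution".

First find gcd(14969, 433589):
433589 = 28*14969 + 14457
14969 = 1*14457 + 512
14457 = 28*512 + 121
512 = 4*121 + 28
121 = 4*28 + 9
28 = 3*9 + 1
9 = 9*1 + 0
gcd = 1, so a unique solution mod 433589 exists.
Back-substitute for the Bézout coefficients:
1 = 28 − 3·9
1 = −3·121 + 13·28
1 = 13·512 − 55·121
1 = −55·14457 + 1553·512
1 = 1553·14969 − 1608·14457
1 = −1608·433589 + 46577·14969
So 14969·(46577) ≡ 1 (mod 433589), giving 14969⁻¹ ≡ 46577.
x ≡ 14969⁻¹·305963 ≡ 46577·305963 ≡ 68988 (mod 433589).

68988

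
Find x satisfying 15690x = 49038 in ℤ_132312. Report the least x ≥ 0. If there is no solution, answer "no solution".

First find gcd(15690, 132312):
132312 = 8*15690 + 6792
15690 = 2*6792 + 2106
6792 = 3*2106 + 474
2106 = 4*474 + 210
474 = 2*210 + 54
210 = 3*54 + 48
54 = 1*48 + 6
48 = 8*6 + 0
gcd = 6 and 6 | 49038, so solutions exist. Divide through by 6: 2615x ≡ 8173 (mod 22052).
Now find 2615⁻¹ mod 22052:
22052 = 8·2615 + 1132
2615 = 2·1132 + 351
1132 = 3·351 + 79
351 = 4·79 + 35
79 = 2·35 + 9
35 = 3·9 + 8
9 = 1·8 + 1
8 = 8·1 + 0
Back-substitute:
1 = 9 − 8
1 = −35 + 4·9
1 = 4·79 − 9·35
1 = −9·351 + 40·79
1 = 40·1132 − 129·351
1 = −129·2615 + 298·1132
1 = 298·22052 − 2513·2615
So 2615·(-2513) ≡ 1 (mod 22052), i.e. 2615⁻¹ ≡ 19539.
Then x ≡ 19539·8173 ≡ 13715 (mod 22052); the smallest non-negative solution is x = 13715.

13715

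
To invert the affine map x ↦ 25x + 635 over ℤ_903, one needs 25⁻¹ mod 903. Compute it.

Extended Euclidean algorithm:
903 = 36×25 + 3
25 = 8×3 + 1
3 = 3×1 + 0
The gcd is 1. Working backward:
1 = 25 − 8·3
1 = −8·903 + 289·25
So 25·289 ≡ 1 (mod 903).

289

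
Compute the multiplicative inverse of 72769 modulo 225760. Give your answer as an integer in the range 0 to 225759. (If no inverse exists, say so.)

205889

Extended Euclidean algorithm:
225760 = 3*72769 + 7453
72769 = 9*7453 + 5692
7453 = 1*5692 + 1761
5692 = 3*1761 + 409
1761 = 4*409 + 125
409 = 3*125 + 34
125 = 3*34 + 23
34 = 1*23 + 11
23 = 2*11 + 1
11 = 11*1 + 0
gcd = 1, so the inverse exists. Back-substitute:
1 = 23 − 2·11
1 = −2·34 + 3·23
1 = 3·125 − 11·34
1 = −11·409 + 36·125
1 = 36·1761 − 155·409
1 = −155·5692 + 501·1761
1 = 501·7453 − 656·5692
1 = −656·72769 + 6405·7453
1 = 6405·225760 − 19871·72769
Hence 72769⁻¹ ≡ -19871 ≡ 205889 (mod 225760).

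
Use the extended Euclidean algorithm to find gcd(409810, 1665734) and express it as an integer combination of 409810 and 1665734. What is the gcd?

2

Apply Euclid's algorithm to 1665734 and 409810:
1665734 = 4×409810 + 26494
409810 = 15×26494 + 12400
26494 = 2×12400 + 1694
12400 = 7×1694 + 542
1694 = 3×542 + 68
542 = 7×68 + 66
68 = 1×66 + 2
66 = 33×2 + 0
gcd(409810, 1665734) = 2.
Back-substituting:
2 = 68 − 66
2 = −542 + 8·68
2 = 8·1694 − 25·542
2 = −25·12400 + 183·1694
2 = 183·26494 − 391·12400
2 = −391·409810 + 6048·26494
2 = 6048·1665734 − 24583·409810
So 2 = (6048)·1665734 + (-24583)·409810.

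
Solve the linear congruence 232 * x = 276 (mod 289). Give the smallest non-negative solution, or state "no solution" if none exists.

56

First find gcd(232, 289):
289 = 1·232 + 57
232 = 4·57 + 4
57 = 14·4 + 1
4 = 4·1 + 0
gcd = 1, so a unique solution mod 289 exists.
Back-substitute for the Bézout coefficients:
1 = 57 − 14·4
1 = −14·232 + 57·57
1 = 57·289 − 71·232
So 232·(-71) ≡ 1 (mod 289), giving 232⁻¹ ≡ 218.
x ≡ 232⁻¹·276 ≡ 218·276 ≡ 56 (mod 289).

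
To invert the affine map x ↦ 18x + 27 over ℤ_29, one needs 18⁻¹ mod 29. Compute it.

21

Extended Euclidean algorithm:
29 = 1·18 + 11
18 = 1·11 + 7
11 = 1·7 + 4
7 = 1·4 + 3
4 = 1·3 + 1
3 = 3·1 + 0
Since gcd(18, 29) = 1, back-substitute to write 1 as a combination:
1 = 4 − 3
1 = −7 + 2·4
1 = 2·11 − 3·7
1 = −3·18 + 5·11
1 = 5·29 − 8·18
Thus 18·(-8) ≡ 1 (mod 29); reducing, -8 mod 29 = 21.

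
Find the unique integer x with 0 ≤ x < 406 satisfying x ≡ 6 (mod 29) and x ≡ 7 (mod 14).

Write x = 6 + 29·k. Then 29·k ≡ 7 − 6 ≡ 1 (mod 14).
Need 29⁻¹ mod 14. Extended Euclid on (14, 1):
14 = 14·1 + 0
29⁻¹ ≡ 1 (mod 14), so k ≡ 1·1 ≡ 1 (mod 14).
x = 6 + 29·1 = 35.

35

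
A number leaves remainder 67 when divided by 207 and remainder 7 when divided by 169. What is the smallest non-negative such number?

Write x = 67 + 207·k. Then 207·k ≡ 7 − 67 ≡ 109 (mod 169).
Need 207⁻¹ mod 169. Extended Euclid on (169, 38):
169 = 4·38 + 17
38 = 2·17 + 4
17 = 4·4 + 1
4 = 4·1 + 0
Back-substitute:
1 = 17 − 4·4
1 = −4·38 + 9·17
1 = 9·169 − 40·38
207⁻¹ ≡ 129 (mod 169), so k ≡ 129·109 ≡ 34 (mod 169).
x = 67 + 207·34 = 7105.

7105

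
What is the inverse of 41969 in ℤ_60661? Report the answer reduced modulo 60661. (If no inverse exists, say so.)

Run Euclid on (60661, 41969):
60661 = 1·41969 + 18692
41969 = 2·18692 + 4585
18692 = 4·4585 + 352
4585 = 13·352 + 9
352 = 39·9 + 1
9 = 9·1 + 0
Since gcd(41969, 60661) = 1, back-substitute to write 1 as a combination:
1 = 352 − 39·9
1 = −39·4585 + 508·352
1 = 508·18692 − 2071·4585
1 = −2071·41969 + 4650·18692
1 = 4650·60661 − 6721·41969
Thus 41969·(-6721) ≡ 1 (mod 60661); reducing, -6721 mod 60661 = 53940.

53940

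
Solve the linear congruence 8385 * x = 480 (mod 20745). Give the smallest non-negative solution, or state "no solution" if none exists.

1007

First find gcd(8385, 20745):
20745 = 2×8385 + 3975
8385 = 2×3975 + 435
3975 = 9×435 + 60
435 = 7×60 + 15
60 = 4×15 + 0
gcd = 15 and 15 | 480, so solutions exist. Divide through by 15: 559x ≡ 32 (mod 1383).
Now find 559⁻¹ mod 1383:
1383 = 2·559 + 265
559 = 2·265 + 29
265 = 9·29 + 4
29 = 7·4 + 1
4 = 4·1 + 0
Back-substitute:
1 = 29 − 7·4
1 = −7·265 + 64·29
1 = 64·559 − 135·265
1 = −135·1383 + 334·559
So 559⁻¹ ≡ 334 (mod 1383).
Then x ≡ 334·32 ≡ 1007 (mod 1383); the smallest non-negative solution is x = 1007.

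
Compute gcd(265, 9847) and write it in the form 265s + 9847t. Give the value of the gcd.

Euclidean algorithm:
9847 = 37×265 + 42
265 = 6×42 + 13
42 = 3×13 + 3
13 = 4×3 + 1
3 = 3×1 + 0
gcd(265, 9847) = 1.
Express as a combination:
1 = 13 − 4·3
1 = −4·42 + 13·13
1 = 13·265 − 82·42
1 = −82·9847 + 3047·265
So 1 = (-82)·9847 + (3047)·265.

1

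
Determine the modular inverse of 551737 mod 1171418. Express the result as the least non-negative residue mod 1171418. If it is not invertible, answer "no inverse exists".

Run Euclid on (1171418, 551737):
1171418 = 2·551737 + 67944
551737 = 8·67944 + 8185
67944 = 8·8185 + 2464
8185 = 3·2464 + 793
2464 = 3·793 + 85
793 = 9·85 + 28
85 = 3·28 + 1
28 = 28·1 + 0
gcd = 1, so the inverse exists. Back-substitute:
1 = 85 − 3·28
1 = −3·793 + 28·85
1 = 28·2464 − 87·793
1 = −87·8185 + 289·2464
1 = 289·67944 − 2399·8185
1 = −2399·551737 + 19481·67944
1 = 19481·1171418 − 41361·551737
Thus 551737·(-41361) ≡ 1 (mod 1171418); reducing, -41361 mod 1171418 = 1130057.

1130057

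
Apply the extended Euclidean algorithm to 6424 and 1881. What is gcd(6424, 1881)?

11

Euclidean algorithm:
6424 = 3·1881 + 781
1881 = 2·781 + 319
781 = 2·319 + 143
319 = 2·143 + 33
143 = 4·33 + 11
33 = 3·11 + 0
gcd(6424, 1881) = 11.
Back-substituting:
11 = 143 − 4·33
11 = −4·319 + 9·143
11 = 9·781 − 22·319
11 = −22·1881 + 53·781
11 = 53·6424 − 181·1881
So 11 = (53)·6424 + (-181)·1881.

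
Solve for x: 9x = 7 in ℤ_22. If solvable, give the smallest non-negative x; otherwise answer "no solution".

13

First find gcd(9, 22):
22 = 2*9 + 4
9 = 2*4 + 1
4 = 4*1 + 0
gcd = 1, so a unique solution mod 22 exists.
Back-substitute for the Bézout coefficients:
1 = 9 − 2·4
1 = −2·22 + 5·9
So 9·(5) ≡ 1 (mod 22), giving 9⁻¹ ≡ 5.
x ≡ 9⁻¹·7 ≡ 5·7 ≡ 13 (mod 22).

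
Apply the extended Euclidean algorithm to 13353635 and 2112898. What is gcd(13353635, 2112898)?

1

Repeated division:
13353635 = 6·2112898 + 676247
2112898 = 3·676247 + 84157
676247 = 8·84157 + 2991
84157 = 28·2991 + 409
2991 = 7·409 + 128
409 = 3·128 + 25
128 = 5·25 + 3
25 = 8·3 + 1
3 = 3·1 + 0
gcd(13353635, 2112898) = 1.
Back-substituting:
1 = 25 − 8·3
1 = −8·128 + 41·25
1 = 41·409 − 131·128
1 = −131·2991 + 958·409
1 = 958·84157 − 26955·2991
1 = −26955·676247 + 216598·84157
1 = 216598·2112898 − 676749·676247
1 = −676749·13353635 + 4277092·2112898
So 1 = (-676749)·13353635 + (4277092)·2112898.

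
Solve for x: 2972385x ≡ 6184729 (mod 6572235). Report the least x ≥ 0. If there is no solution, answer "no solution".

no solution

gcd(2972385, 6572235):
6572235 = 2·2972385 + 627465
2972385 = 4·627465 + 462525
627465 = 1·462525 + 164940
462525 = 2·164940 + 132645
164940 = 1·132645 + 32295
132645 = 4·32295 + 3465
32295 = 9·3465 + 1110
3465 = 3·1110 + 135
1110 = 8·135 + 30
135 = 4·30 + 15
30 = 2·15 + 0
gcd = 15, but 15 ∤ 6184729, so the congruence has no solution.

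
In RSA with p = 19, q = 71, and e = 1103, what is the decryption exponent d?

947

φ(n) = (p−1)(q−1) = 18·70 = 1260.
Need d with 1103·d ≡ 1 (mod 1260). Apply the extended Euclidean algorithm:
1260 = 1×1103 + 157
1103 = 7×157 + 4
157 = 39×4 + 1
4 = 4×1 + 0
Back-substitute:
1 = 157 − 39·4
1 = −39·1103 + 274·157
1 = 274·1260 − 313·1103
So 1103·(-313) ≡ 1 (mod 1260), hence d ≡ -313 ≡ 947 (mod 1260).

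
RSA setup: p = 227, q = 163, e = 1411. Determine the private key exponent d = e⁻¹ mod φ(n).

29191

φ(n) = (p−1)(q−1) = 226·162 = 36612.
Need d with 1411·d ≡ 1 (mod 36612). Apply the extended Euclidean algorithm:
36612 = 25·1411 + 1337
1411 = 1·1337 + 74
1337 = 18·74 + 5
74 = 14·5 + 4
5 = 1·4 + 1
4 = 4·1 + 0
Back-substitute:
1 = 5 − 4
1 = −74 + 15·5
1 = 15·1337 − 271·74
1 = −271·1411 + 286·1337
1 = 286·36612 − 7421·1411
So 1411·(-7421) ≡ 1 (mod 36612), hence d ≡ -7421 ≡ 29191 (mod 36612).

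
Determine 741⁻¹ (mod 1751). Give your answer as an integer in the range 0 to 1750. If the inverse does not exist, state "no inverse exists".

1406

gcd(1751, 741) by repeated division:
1751 = 2·741 + 269
741 = 2·269 + 203
269 = 1·203 + 66
203 = 3·66 + 5
66 = 13·5 + 1
5 = 5·1 + 0
Since gcd(741, 1751) = 1, back-substitute to write 1 as a combination:
1 = 66 − 13·5
1 = −13·203 + 40·66
1 = 40·269 − 53·203
1 = −53·741 + 146·269
1 = 146·1751 − 345·741
So 741·(-345) ≡ 1 (mod 1751), and -345 ≡ 1406 (mod 1751).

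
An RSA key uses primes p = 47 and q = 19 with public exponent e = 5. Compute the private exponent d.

497

φ(n) = (p−1)(q−1) = 46·18 = 828.
Need d with 5·d ≡ 1 (mod 828). Apply the extended Euclidean algorithm:
828 = 165*5 + 3
5 = 1*3 + 2
3 = 1*2 + 1
2 = 2*1 + 0
Back-substitute:
1 = 3 − 2
1 = −5 + 2·3
1 = 2·828 − 331·5
So 5·(-331) ≡ 1 (mod 828), hence d ≡ -331 ≡ 497 (mod 828).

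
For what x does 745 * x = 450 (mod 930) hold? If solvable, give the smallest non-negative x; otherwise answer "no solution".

78

First find gcd(745, 930):
930 = 1×745 + 185
745 = 4×185 + 5
185 = 37×5 + 0
gcd = 5 and 5 | 450, so solutions exist. Divide through by 5: 149x ≡ 90 (mod 186).
Now find 149⁻¹ mod 186:
186 = 1×149 + 37
149 = 4×37 + 1
37 = 37×1 + 0
Back-substitute:
1 = 149 − 4·37
1 = −4·186 + 5·149
So 149⁻¹ ≡ 5 (mod 186).
Then x ≡ 5·90 ≡ 78 (mod 186); the smallest non-negative solution is x = 78.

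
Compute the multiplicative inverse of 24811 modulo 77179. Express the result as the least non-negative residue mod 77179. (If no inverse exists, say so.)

33418

gcd(77179, 24811) by repeated division:
77179 = 3×24811 + 2746
24811 = 9×2746 + 97
2746 = 28×97 + 30
97 = 3×30 + 7
30 = 4×7 + 2
7 = 3×2 + 1
2 = 2×1 + 0
gcd = 1, so the inverse exists. Back-substitute:
1 = 7 − 3·2
1 = −3·30 + 13·7
1 = 13·97 − 42·30
1 = −42·2746 + 1189·97
1 = 1189·24811 − 10743·2746
1 = −10743·77179 + 33418·24811
So 24811·33418 ≡ 1 (mod 77179).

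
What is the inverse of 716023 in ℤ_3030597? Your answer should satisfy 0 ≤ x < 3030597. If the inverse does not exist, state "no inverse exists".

Run Euclid on (3030597, 716023):
3030597 = 4*716023 + 166505
716023 = 4*166505 + 50003
166505 = 3*50003 + 16496
50003 = 3*16496 + 515
16496 = 32*515 + 16
515 = 32*16 + 3
16 = 5*3 + 1
3 = 3*1 + 0
gcd = 1, so the inverse exists. Back-substitute:
1 = 16 − 5·3
1 = −5·515 + 161·16
1 = 161·16496 − 5157·515
1 = −5157·50003 + 15632·16496
1 = 15632·166505 − 52053·50003
1 = −52053·716023 + 223844·166505
1 = 223844·3030597 − 947429·716023
Thus 716023·(-947429) ≡ 1 (mod 3030597); reducing, -947429 mod 3030597 = 2083168.

2083168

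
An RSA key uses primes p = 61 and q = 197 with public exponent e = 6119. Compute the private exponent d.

7799

φ(n) = (p−1)(q−1) = 60·196 = 11760.
Need d with 6119·d ≡ 1 (mod 11760). Apply the extended Euclidean algorithm:
11760 = 1*6119 + 5641
6119 = 1*5641 + 478
5641 = 11*478 + 383
478 = 1*383 + 95
383 = 4*95 + 3
95 = 31*3 + 2
3 = 1*2 + 1
2 = 2*1 + 0
Back-substitute:
1 = 3 − 2
1 = −95 + 32·3
1 = 32·383 − 129·95
1 = −129·478 + 161·383
1 = 161·5641 − 1900·478
1 = −1900·6119 + 2061·5641
1 = 2061·11760 − 3961·6119
So 6119·(-3961) ≡ 1 (mod 11760), hence d ≡ -3961 ≡ 7799 (mod 11760).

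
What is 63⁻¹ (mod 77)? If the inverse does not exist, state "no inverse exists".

no inverse exists

Compute gcd(63, 77):
77 = 1·63 + 14
63 = 4·14 + 7
14 = 2·7 + 0
The gcd is 7, not 1, hence no inverse exists.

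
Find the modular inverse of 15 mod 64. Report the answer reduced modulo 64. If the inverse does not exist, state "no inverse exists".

47

Extended Euclidean algorithm:
64 = 4*15 + 4
15 = 3*4 + 3
4 = 1*3 + 1
3 = 3*1 + 0
gcd = 1, so the inverse exists. Back-substitute:
1 = 4 − 3
1 = −15 + 4·4
1 = 4·64 − 17·15
Thus 15·(-17) ≡ 1 (mod 64); reducing, -17 mod 64 = 47.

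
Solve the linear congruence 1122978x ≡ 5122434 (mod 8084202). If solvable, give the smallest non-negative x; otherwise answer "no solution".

332356

First find gcd(1122978, 8084202):
8084202 = 7*1122978 + 223356
1122978 = 5*223356 + 6198
223356 = 36*6198 + 228
6198 = 27*228 + 42
228 = 5*42 + 18
42 = 2*18 + 6
18 = 3*6 + 0
gcd = 6 and 6 | 5122434, so solutions exist. Divide through by 6: 187163x ≡ 853739 (mod 1347367).
Now find 187163⁻¹ mod 1347367:
1347367 = 7·187163 + 37226
187163 = 5·37226 + 1033
37226 = 36·1033 + 38
1033 = 27·38 + 7
38 = 5·7 + 3
7 = 2·3 + 1
3 = 3·1 + 0
Back-substitute:
1 = 7 − 2·3
1 = −2·38 + 11·7
1 = 11·1033 − 299·38
1 = −299·37226 + 10775·1033
1 = 10775·187163 − 54174·37226
1 = −54174·1347367 + 389993·187163
So 187163⁻¹ ≡ 389993 (mod 1347367).
Then x ≡ 389993·853739 ≡ 332356 (mod 1347367); the smallest non-negative solution is x = 332356.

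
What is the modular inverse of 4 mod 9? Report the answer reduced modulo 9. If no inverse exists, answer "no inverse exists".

Run Euclid on (9, 4):
9 = 2×4 + 1
4 = 4×1 + 0
The gcd is 1. Working backward:
1 = 9 − 2·4
Thus 4·(-2) ≡ 1 (mod 9); reducing, -2 mod 9 = 7.

7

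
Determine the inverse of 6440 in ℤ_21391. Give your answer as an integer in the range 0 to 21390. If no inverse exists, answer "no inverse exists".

14512

Extended Euclidean algorithm:
21391 = 3*6440 + 2071
6440 = 3*2071 + 227
2071 = 9*227 + 28
227 = 8*28 + 3
28 = 9*3 + 1
3 = 3*1 + 0
gcd = 1, so the inverse exists. Back-substitute:
1 = 28 − 9·3
1 = −9·227 + 73·28
1 = 73·2071 − 666·227
1 = −666·6440 + 2071·2071
1 = 2071·21391 − 6879·6440
Thus 6440·(-6879) ≡ 1 (mod 21391); reducing, -6879 mod 21391 = 14512.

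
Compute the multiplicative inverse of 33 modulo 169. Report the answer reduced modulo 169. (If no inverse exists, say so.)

Extended Euclidean algorithm:
169 = 5·33 + 4
33 = 8·4 + 1
4 = 4·1 + 0
gcd = 1, so the inverse exists. Back-substitute:
1 = 33 − 8·4
1 = −8·169 + 41·33
So 33·41 ≡ 1 (mod 169).

41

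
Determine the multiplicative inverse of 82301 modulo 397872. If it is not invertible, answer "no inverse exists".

Extended Euclidean algorithm:
397872 = 4×82301 + 68668
82301 = 1×68668 + 13633
68668 = 5×13633 + 503
13633 = 27×503 + 52
503 = 9×52 + 35
52 = 1×35 + 17
35 = 2×17 + 1
17 = 17×1 + 0
gcd = 1, so the inverse exists. Back-substitute:
1 = 35 − 2·17
1 = −2·52 + 3·35
1 = 3·503 − 29·52
1 = −29·13633 + 786·503
1 = 786·68668 − 3959·13633
1 = −3959·82301 + 4745·68668
1 = 4745·397872 − 22939·82301
So 82301·(-22939) ≡ 1 (mod 397872), and -22939 ≡ 374933 (mod 397872).

374933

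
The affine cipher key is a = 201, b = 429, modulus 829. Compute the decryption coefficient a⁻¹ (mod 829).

gcd(829, 201) by repeated division:
829 = 4·201 + 25
201 = 8·25 + 1
25 = 25·1 + 0
The gcd is 1. Working backward:
1 = 201 − 8·25
1 = −8·829 + 33·201
So 201·33 ≡ 1 (mod 829).

33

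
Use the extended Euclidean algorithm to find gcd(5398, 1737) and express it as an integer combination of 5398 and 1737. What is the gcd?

Apply Euclid's algorithm to 5398 and 1737:
5398 = 3×1737 + 187
1737 = 9×187 + 54
187 = 3×54 + 25
54 = 2×25 + 4
25 = 6×4 + 1
4 = 4×1 + 0
gcd(5398, 1737) = 1.
Back-substituting:
1 = 25 − 6·4
1 = −6·54 + 13·25
1 = 13·187 − 45·54
1 = −45·1737 + 418·187
1 = 418·5398 − 1299·1737
So 1 = (418)·5398 + (-1299)·1737.

1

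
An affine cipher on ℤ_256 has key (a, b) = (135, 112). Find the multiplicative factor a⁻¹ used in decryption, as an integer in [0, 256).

gcd(256, 135) by repeated division:
256 = 1*135 + 121
135 = 1*121 + 14
121 = 8*14 + 9
14 = 1*9 + 5
9 = 1*5 + 4
5 = 1*4 + 1
4 = 4*1 + 0
The gcd is 1. Working backward:
1 = 5 − 4
1 = −9 + 2·5
1 = 2·14 − 3·9
1 = −3·121 + 26·14
1 = 26·135 − 29·121
1 = −29·256 + 55·135
So 135·55 ≡ 1 (mod 256).

55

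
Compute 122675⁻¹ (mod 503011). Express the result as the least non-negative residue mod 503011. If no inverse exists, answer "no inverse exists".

gcd(503011, 122675) by repeated division:
503011 = 4*122675 + 12311
122675 = 9*12311 + 11876
12311 = 1*11876 + 435
11876 = 27*435 + 131
435 = 3*131 + 42
131 = 3*42 + 5
42 = 8*5 + 2
5 = 2*2 + 1
2 = 2*1 + 0
Since gcd(122675, 503011) = 1, back-substitute to write 1 as a combination:
1 = 5 − 2·2
1 = −2·42 + 17·5
1 = 17·131 − 53·42
1 = −53·435 + 176·131
1 = 176·11876 − 4805·435
1 = −4805·12311 + 4981·11876
1 = 4981·122675 − 49634·12311
1 = −49634·503011 + 203517·122675
So 122675·203517 ≡ 1 (mod 503011).

203517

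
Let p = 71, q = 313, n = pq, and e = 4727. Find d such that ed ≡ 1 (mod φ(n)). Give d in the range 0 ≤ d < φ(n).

φ(n) = (p−1)(q−1) = 70·312 = 21840.
Need d with 4727·d ≡ 1 (mod 21840). Apply the extended Euclidean algorithm:
21840 = 4·4727 + 2932
4727 = 1·2932 + 1795
2932 = 1·1795 + 1137
1795 = 1·1137 + 658
1137 = 1·658 + 479
658 = 1·479 + 179
479 = 2·179 + 121
179 = 1·121 + 58
121 = 2·58 + 5
58 = 11·5 + 3
5 = 1·3 + 2
3 = 1·2 + 1
2 = 2·1 + 0
Back-substitute:
1 = 3 − 2
1 = −5 + 2·3
1 = 2·58 − 23·5
1 = −23·121 + 48·58
1 = 48·179 − 71·121
1 = −71·479 + 190·179
1 = 190·658 − 261·479
1 = −261·1137 + 451·658
1 = 451·1795 − 712·1137
1 = −712·2932 + 1163·1795
1 = 1163·4727 − 1875·2932
1 = −1875·21840 + 8663·4727
So 4727·8663 ≡ 1 (mod 21840), hence d = 8663.

8663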